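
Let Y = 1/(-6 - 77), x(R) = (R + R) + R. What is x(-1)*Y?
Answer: 3/83 ≈ 0.036145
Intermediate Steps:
x(R) = 3*R (x(R) = 2*R + R = 3*R)
Y = -1/83 (Y = 1/(-83) = -1/83 ≈ -0.012048)
x(-1)*Y = (3*(-1))*(-1/83) = -3*(-1/83) = 3/83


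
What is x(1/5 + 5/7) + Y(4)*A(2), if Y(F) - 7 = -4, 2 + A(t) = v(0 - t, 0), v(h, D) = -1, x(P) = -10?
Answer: -19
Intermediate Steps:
A(t) = -3 (A(t) = -2 - 1 = -3)
Y(F) = 3 (Y(F) = 7 - 4 = 3)
x(1/5 + 5/7) + Y(4)*A(2) = -10 + 3*(-3) = -10 - 9 = -19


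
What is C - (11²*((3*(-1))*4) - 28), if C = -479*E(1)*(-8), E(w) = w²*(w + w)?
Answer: 9144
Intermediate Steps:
E(w) = 2*w³ (E(w) = w²*(2*w) = 2*w³)
C = 7664 (C = -479*2*1³*(-8) = -479*2*1*(-8) = -958*(-8) = -479*(-16) = 7664)
C - (11²*((3*(-1))*4) - 28) = 7664 - (11²*((3*(-1))*4) - 28) = 7664 - (121*(-3*4) - 28) = 7664 - (121*(-12) - 28) = 7664 - (-1452 - 28) = 7664 - 1*(-1480) = 7664 + 1480 = 9144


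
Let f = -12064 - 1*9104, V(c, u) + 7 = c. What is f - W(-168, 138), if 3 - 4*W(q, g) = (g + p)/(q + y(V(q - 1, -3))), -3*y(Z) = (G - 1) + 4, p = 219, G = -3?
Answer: -677417/32 ≈ -21169.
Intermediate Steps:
V(c, u) = -7 + c
y(Z) = 0 (y(Z) = -((-3 - 1) + 4)/3 = -(-4 + 4)/3 = -⅓*0 = 0)
f = -21168 (f = -12064 - 9104 = -21168)
W(q, g) = ¾ - (219 + g)/(4*q) (W(q, g) = ¾ - (g + 219)/(4*(q + 0)) = ¾ - (219 + g)/(4*q))
f - W(-168, 138) = -21168 - (-219 - 1*138 + 3*(-168))/(4*(-168)) = -21168 - (-1)*(-219 - 138 - 504)/(4*168) = -21168 - (-1)*(-861)/(4*168) = -21168 - 1*41/32 = -21168 - 41/32 = -677417/32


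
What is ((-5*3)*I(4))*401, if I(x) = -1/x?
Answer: 6015/4 ≈ 1503.8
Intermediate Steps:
((-5*3)*I(4))*401 = ((-5*3)*(-1/4))*401 = -(-15)/4*401 = -15*(-1/4)*401 = (15/4)*401 = 6015/4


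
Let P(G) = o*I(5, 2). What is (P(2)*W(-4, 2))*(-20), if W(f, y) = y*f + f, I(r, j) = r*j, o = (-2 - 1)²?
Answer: 21600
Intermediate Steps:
o = 9 (o = (-3)² = 9)
I(r, j) = j*r
W(f, y) = f + f*y (W(f, y) = f*y + f = f + f*y)
P(G) = 90 (P(G) = 9*(2*5) = 9*10 = 90)
(P(2)*W(-4, 2))*(-20) = (90*(-4*(1 + 2)))*(-20) = (90*(-4*3))*(-20) = (90*(-12))*(-20) = -1080*(-20) = 21600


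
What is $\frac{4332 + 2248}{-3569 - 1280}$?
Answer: $- \frac{6580}{4849} \approx -1.357$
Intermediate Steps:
$\frac{4332 + 2248}{-3569 - 1280} = \frac{6580}{-4849} = 6580 \left(- \frac{1}{4849}\right) = - \frac{6580}{4849}$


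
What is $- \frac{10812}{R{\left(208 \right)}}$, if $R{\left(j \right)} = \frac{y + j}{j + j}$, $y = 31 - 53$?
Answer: $- \frac{749632}{31} \approx -24182.0$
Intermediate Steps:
$y = -22$
$R{\left(j \right)} = \frac{-22 + j}{2 j}$ ($R{\left(j \right)} = \frac{-22 + j}{j + j} = \frac{-22 + j}{2 j}$)
$- \frac{10812}{R{\left(208 \right)}} = - \frac{10812}{\frac{1}{2} \cdot \frac{1}{208} \left(-22 + 208\right)} = - \frac{10812}{\frac{1}{2} \cdot \frac{1}{208} \cdot 186} = - \frac{10812}{\frac{93}{208}} = \left(-10812\right) \frac{208}{93} = - \frac{749632}{31}$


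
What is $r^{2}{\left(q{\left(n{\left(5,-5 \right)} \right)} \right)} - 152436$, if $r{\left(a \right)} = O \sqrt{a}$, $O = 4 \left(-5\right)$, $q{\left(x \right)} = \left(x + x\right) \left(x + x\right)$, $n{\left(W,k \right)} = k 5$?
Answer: $847564$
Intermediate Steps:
$n{\left(W,k \right)} = 5 k$
$q{\left(x \right)} = 4 x^{2}$ ($q{\left(x \right)} = 2 x 2 x = 4 x^{2}$)
$O = -20$
$r{\left(a \right)} = - 20 \sqrt{a}$
$r^{2}{\left(q{\left(n{\left(5,-5 \right)} \right)} \right)} - 152436 = \left(- 20 \sqrt{4 \left(5 \left(-5\right)\right)^{2}}\right)^{2} - 152436 = \left(- 20 \sqrt{4 \left(-25\right)^{2}}\right)^{2} - 152436 = \left(- 20 \sqrt{4 \cdot 625}\right)^{2} - 152436 = \left(- 20 \sqrt{2500}\right)^{2} - 152436 = \left(\left(-20\right) 50\right)^{2} - 152436 = \left(-1000\right)^{2} - 152436 = 1000000 - 152436 = 847564$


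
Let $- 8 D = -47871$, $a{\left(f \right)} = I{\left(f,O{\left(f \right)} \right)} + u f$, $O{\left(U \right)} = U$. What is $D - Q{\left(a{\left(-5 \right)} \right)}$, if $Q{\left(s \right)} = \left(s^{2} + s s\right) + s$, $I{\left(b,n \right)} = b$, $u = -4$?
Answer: $\frac{44151}{8} \approx 5518.9$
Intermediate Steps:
$a{\left(f \right)} = - 3 f$ ($a{\left(f \right)} = f - 4 f = - 3 f$)
$Q{\left(s \right)} = s + 2 s^{2}$ ($Q{\left(s \right)} = \left(s^{2} + s^{2}\right) + s = 2 s^{2} + s = s + 2 s^{2}$)
$D = \frac{47871}{8}$ ($D = \left(- \frac{1}{8}\right) \left(-47871\right) = \frac{47871}{8} \approx 5983.9$)
$D - Q{\left(a{\left(-5 \right)} \right)} = \frac{47871}{8} - \left(-3\right) \left(-5\right) \left(1 + 2 \left(\left(-3\right) \left(-5\right)\right)\right) = \frac{47871}{8} - 15 \left(1 + 2 \cdot 15\right) = \frac{47871}{8} - 15 \left(1 + 30\right) = \frac{47871}{8} - 15 \cdot 31 = \frac{47871}{8} - 465 = \frac{44151}{8}$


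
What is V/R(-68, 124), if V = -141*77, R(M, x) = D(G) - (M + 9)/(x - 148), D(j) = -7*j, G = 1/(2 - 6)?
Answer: 260568/17 ≈ 15328.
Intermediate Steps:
G = -¼ (G = 1/(-4) = -¼ ≈ -0.25000)
R(M, x) = 7/4 - (9 + M)/(-148 + x) (R(M, x) = -7*(-¼) - (M + 9)/(x - 148) = 7/4 - (9 + M)/(-148 + x))
V = -10857
V/R(-68, 124) = -10857*(-148 + 124)/(-268 - 1*(-68) + (7/4)*124) = -10857*(-24/(-268 + 68 + 217)) = -10857/((-1/24*17)) = -10857/(-17/24) = -10857*(-24/17) = 260568/17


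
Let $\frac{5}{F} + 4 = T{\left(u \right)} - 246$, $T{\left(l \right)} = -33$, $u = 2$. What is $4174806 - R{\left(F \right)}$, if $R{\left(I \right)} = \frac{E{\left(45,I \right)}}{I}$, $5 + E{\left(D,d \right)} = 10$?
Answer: $4175089$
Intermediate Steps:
$E{\left(D,d \right)} = 5$ ($E{\left(D,d \right)} = -5 + 10 = 5$)
$F = - \frac{5}{283}$ ($F = \frac{5}{-4 - 279} = \frac{5}{-283} = 5 \left(- \frac{1}{283}\right) = - \frac{5}{283} \approx -0.017668$)
$R{\left(I \right)} = \frac{5}{I}$
$4174806 - R{\left(F \right)} = 4174806 - \frac{5}{- \frac{5}{283}} = 4174806 - 5 \left(- \frac{283}{5}\right) = 4174806 - -283 = 4174806 + 283 = 4175089$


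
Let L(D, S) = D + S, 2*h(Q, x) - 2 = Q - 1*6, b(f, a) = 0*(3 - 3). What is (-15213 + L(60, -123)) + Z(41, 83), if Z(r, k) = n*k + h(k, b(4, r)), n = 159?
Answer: -4079/2 ≈ -2039.5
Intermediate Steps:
b(f, a) = 0 (b(f, a) = 0*0 = 0)
h(Q, x) = -2 + Q/2 (h(Q, x) = 1 + (Q - 1*6)/2 = 1 + (Q - 6)/2 = 1 + (-6 + Q)/2 = 1 + (-3 + Q/2) = -2 + Q/2)
Z(r, k) = -2 + 319*k/2 (Z(r, k) = 159*k + (-2 + k/2) = -2 + 319*k/2)
(-15213 + L(60, -123)) + Z(41, 83) = (-15213 + (60 - 123)) + (-2 + (319/2)*83) = (-15213 - 63) + (-2 + 26477/2) = -15276 + 26473/2 = -4079/2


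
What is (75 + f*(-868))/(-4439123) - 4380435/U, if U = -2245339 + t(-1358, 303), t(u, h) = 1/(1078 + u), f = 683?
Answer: 5817351992007649/2790854083794283 ≈ 2.0844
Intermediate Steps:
U = -628694921/280 (U = -2245339 + 1/(1078 - 1358) = -2245339 + 1/(-280) = -2245339 - 1/280 = -628694921/280 ≈ -2.2453e+6)
(75 + f*(-868))/(-4439123) - 4380435/U = (75 + 683*(-868))/(-4439123) - 4380435/(-628694921/280) = (75 - 592844)*(-1/4439123) - 4380435*(-280/628694921) = -592769*(-1/4439123) + 1226521800/628694921 = 592769/4439123 + 1226521800/628694921 = 5817351992007649/2790854083794283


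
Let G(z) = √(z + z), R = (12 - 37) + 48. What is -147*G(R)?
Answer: -147*√46 ≈ -997.00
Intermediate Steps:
R = 23 (R = -25 + 48 = 23)
G(z) = √2*√z (G(z) = √(2*z) = √2*√z)
-147*G(R) = -147*√2*√23 = -147*√46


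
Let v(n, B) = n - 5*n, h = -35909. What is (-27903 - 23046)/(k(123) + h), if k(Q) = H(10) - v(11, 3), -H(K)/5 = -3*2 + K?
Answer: 50949/35885 ≈ 1.4198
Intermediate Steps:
v(n, B) = -4*n
H(K) = 30 - 5*K (H(K) = -5*(-3*2 + K) = -5*(-6 + K) = 30 - 5*K)
k(Q) = 24 (k(Q) = (30 - 5*10) - (-4)*11 = (30 - 50) - 1*(-44) = -20 + 44 = 24)
(-27903 - 23046)/(k(123) + h) = (-27903 - 23046)/(24 - 35909) = -50949/(-35885) = -50949*(-1/35885) = 50949/35885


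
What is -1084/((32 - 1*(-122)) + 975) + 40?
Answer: 44076/1129 ≈ 39.040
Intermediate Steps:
-1084/((32 - 1*(-122)) + 975) + 40 = -1084/((32 + 122) + 975) + 40 = -1084/(154 + 975) + 40 = -1084/1129 + 40 = 44076/1129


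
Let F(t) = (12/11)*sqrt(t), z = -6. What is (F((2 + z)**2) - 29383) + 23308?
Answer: -66777/11 ≈ -6070.6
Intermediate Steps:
F(t) = 12*sqrt(t)/11 (F(t) = (12*(1/11))*sqrt(t) = 12*sqrt(t)/11)
(F((2 + z)**2) - 29383) + 23308 = (12*sqrt((2 - 6)**2)/11 - 29383) + 23308 = (12*sqrt((-4)**2)/11 - 29383) + 23308 = (12*sqrt(16)/11 - 29383) + 23308 = ((12/11)*4 - 29383) + 23308 = (48/11 - 29383) + 23308 = -323165/11 + 23308 = -66777/11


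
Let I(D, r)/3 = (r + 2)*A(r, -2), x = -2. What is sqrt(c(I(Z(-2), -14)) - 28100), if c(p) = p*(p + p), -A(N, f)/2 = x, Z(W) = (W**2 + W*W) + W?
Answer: 2*sqrt(3343) ≈ 115.64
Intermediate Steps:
Z(W) = W + 2*W**2 (Z(W) = (W**2 + W**2) + W = 2*W**2 + W = W + 2*W**2)
A(N, f) = 4 (A(N, f) = -2*(-2) = 4)
I(D, r) = 24 + 12*r (I(D, r) = 3*((r + 2)*4) = 3*((2 + r)*4) = 3*(8 + 4*r) = 24 + 12*r)
c(p) = 2*p**2 (c(p) = p*(2*p) = 2*p**2)
sqrt(c(I(Z(-2), -14)) - 28100) = sqrt(2*(24 + 12*(-14))**2 - 28100) = sqrt(2*(24 - 168)**2 - 28100) = sqrt(2*(-144)**2 - 28100) = sqrt(2*20736 - 28100) = sqrt(41472 - 28100) = sqrt(13372) = 2*sqrt(3343)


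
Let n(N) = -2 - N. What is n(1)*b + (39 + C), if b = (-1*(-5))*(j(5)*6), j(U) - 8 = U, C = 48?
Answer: -1083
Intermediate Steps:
j(U) = 8 + U
b = 390 (b = (-1*(-5))*((8 + 5)*6) = 5*(13*6) = 5*78 = 390)
n(1)*b + (39 + C) = (-2 - 1*1)*390 + (39 + 48) = (-2 - 1)*390 + 87 = -3*390 + 87 = -1170 + 87 = -1083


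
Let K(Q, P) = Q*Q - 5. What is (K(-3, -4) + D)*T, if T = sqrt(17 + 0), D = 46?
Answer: 50*sqrt(17) ≈ 206.16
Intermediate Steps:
K(Q, P) = -5 + Q**2 (K(Q, P) = Q**2 - 5 = -5 + Q**2)
T = sqrt(17) ≈ 4.1231
(K(-3, -4) + D)*T = ((-5 + (-3)**2) + 46)*sqrt(17) = ((-5 + 9) + 46)*sqrt(17) = (4 + 46)*sqrt(17) = 50*sqrt(17)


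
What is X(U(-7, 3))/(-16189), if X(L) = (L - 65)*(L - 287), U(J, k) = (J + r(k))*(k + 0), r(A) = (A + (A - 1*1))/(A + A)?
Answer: -102037/64756 ≈ -1.5757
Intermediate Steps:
r(A) = (-1 + 2*A)/(2*A) (r(A) = (A + (A - 1))/((2*A)) = (A + (-1 + A))*(1/(2*A)) = (-1 + 2*A)*(1/(2*A)) = (-1 + 2*A)/(2*A))
U(J, k) = k*(J + (-½ + k)/k) (U(J, k) = (J + (-½ + k)/k)*(k + 0) = (J + (-½ + k)/k)*k = k*(J + (-½ + k)/k))
X(L) = (-287 + L)*(-65 + L) (X(L) = (-65 + L)*(-287 + L) = (-287 + L)*(-65 + L))
X(U(-7, 3))/(-16189) = (18655 + (-½ + 3 - 7*3)² - 352*(-½ + 3 - 7*3))/(-16189) = (18655 + (-½ + 3 - 21)² - 352*(-½ + 3 - 21))*(-1/16189) = (18655 + (-37/2)² - 352*(-37/2))*(-1/16189) = (18655 + 1369/4 + 6512)*(-1/16189) = (102037/4)*(-1/16189) = -102037/64756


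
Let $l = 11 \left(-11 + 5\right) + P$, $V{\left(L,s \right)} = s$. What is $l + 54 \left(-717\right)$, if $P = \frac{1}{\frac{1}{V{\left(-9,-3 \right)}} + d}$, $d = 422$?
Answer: $- \frac{49061757}{1265} \approx -38784.0$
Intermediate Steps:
$P = \frac{3}{1265}$ ($P = \frac{1}{\frac{1}{-3} + 422} = \frac{1}{- \frac{1}{3} + 422} = \frac{1}{\frac{1265}{3}} = \frac{3}{1265} \approx 0.0023715$)
$l = - \frac{83487}{1265}$ ($l = 11 \left(-11 + 5\right) + \frac{3}{1265} = 11 \left(-6\right) + \frac{3}{1265} = -66 + \frac{3}{1265} = - \frac{83487}{1265} \approx -65.998$)
$l + 54 \left(-717\right) = - \frac{83487}{1265} + 54 \left(-717\right) = - \frac{83487}{1265} - 38718 = - \frac{49061757}{1265}$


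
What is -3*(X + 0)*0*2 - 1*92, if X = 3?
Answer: -92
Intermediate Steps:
-3*(X + 0)*0*2 - 1*92 = -3*(3 + 0)*0*2 - 1*92 = -9*0*2 - 92 = -3*0*2 - 92 = 0*2 - 92 = 0 - 92 = -92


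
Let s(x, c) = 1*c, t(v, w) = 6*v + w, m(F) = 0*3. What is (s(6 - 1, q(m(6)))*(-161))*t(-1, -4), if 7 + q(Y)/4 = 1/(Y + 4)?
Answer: -43470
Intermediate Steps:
m(F) = 0
t(v, w) = w + 6*v
q(Y) = -28 + 4/(4 + Y) (q(Y) = -28 + 4/(Y + 4) = -28 + 4/(4 + Y))
s(x, c) = c
(s(6 - 1, q(m(6)))*(-161))*t(-1, -4) = ((4*(-27 - 7*0)/(4 + 0))*(-161))*(-4 + 6*(-1)) = ((4*(-27 + 0)/4)*(-161))*(-4 - 6) = ((4*(¼)*(-27))*(-161))*(-10) = -27*(-161)*(-10) = 4347*(-10) = -43470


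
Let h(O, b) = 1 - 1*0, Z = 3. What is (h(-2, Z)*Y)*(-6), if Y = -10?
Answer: 60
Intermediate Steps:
h(O, b) = 1 (h(O, b) = 1 + 0 = 1)
(h(-2, Z)*Y)*(-6) = (1*(-10))*(-6) = -10*(-6) = 60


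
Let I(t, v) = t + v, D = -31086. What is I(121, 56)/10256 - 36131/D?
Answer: 188030879/159409008 ≈ 1.1796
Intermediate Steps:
I(121, 56)/10256 - 36131/D = (121 + 56)/10256 - 36131/(-31086) = 177*(1/10256) - 36131*(-1/31086) = 177/10256 + 36131/31086 = 188030879/159409008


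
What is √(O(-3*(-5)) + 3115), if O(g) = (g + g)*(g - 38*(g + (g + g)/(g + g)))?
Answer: 5*I*√587 ≈ 121.14*I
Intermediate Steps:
O(g) = 2*g*(-38 - 37*g) (O(g) = (2*g)*(g - 38*(g + (2*g)/((2*g)))) = (2*g)*(g - 38*(g + (2*g)*(1/(2*g)))) = (2*g)*(g - 38*(g + 1)) = (2*g)*(g - 38*(1 + g)) = (2*g)*(g + (-38 - 38*g)) = (2*g)*(-38 - 37*g) = 2*g*(-38 - 37*g))
√(O(-3*(-5)) + 3115) = √(-2*(-3*(-5))*(38 + 37*(-3*(-5))) + 3115) = √(-2*15*(38 + 37*15) + 3115) = √(-2*15*(38 + 555) + 3115) = √(-2*15*593 + 3115) = √(-17790 + 3115) = √(-14675) = 5*I*√587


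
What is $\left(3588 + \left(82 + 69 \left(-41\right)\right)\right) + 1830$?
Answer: $2671$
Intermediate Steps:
$\left(3588 + \left(82 + 69 \left(-41\right)\right)\right) + 1830 = \left(3588 + \left(82 - 2829\right)\right) + 1830 = \left(3588 - 2747\right) + 1830 = 841 + 1830 = 2671$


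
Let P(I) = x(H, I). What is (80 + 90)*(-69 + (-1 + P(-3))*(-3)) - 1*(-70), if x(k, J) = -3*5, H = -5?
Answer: -3500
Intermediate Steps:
x(k, J) = -15
P(I) = -15
(80 + 90)*(-69 + (-1 + P(-3))*(-3)) - 1*(-70) = (80 + 90)*(-69 + (-1 - 15)*(-3)) - 1*(-70) = 170*(-69 - 16*(-3)) + 70 = 170*(-69 + 48) + 70 = 170*(-21) + 70 = -3570 + 70 = -3500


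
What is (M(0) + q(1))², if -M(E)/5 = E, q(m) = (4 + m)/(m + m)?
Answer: 25/4 ≈ 6.2500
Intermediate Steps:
q(m) = (4 + m)/(2*m) (q(m) = (4 + m)/((2*m)) = (4 + m)*(1/(2*m)) = (4 + m)/(2*m))
M(E) = -5*E
(M(0) + q(1))² = (-5*0 + (½)*(4 + 1)/1)² = (0 + (½)*1*5)² = (0 + 5/2)² = (5/2)² = 25/4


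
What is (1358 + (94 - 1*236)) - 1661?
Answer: -445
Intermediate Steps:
(1358 + (94 - 1*236)) - 1661 = (1358 + (94 - 236)) - 1661 = (1358 - 142) - 1661 = 1216 - 1661 = -445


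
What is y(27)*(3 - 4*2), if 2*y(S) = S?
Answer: -135/2 ≈ -67.500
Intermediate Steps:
y(S) = S/2
y(27)*(3 - 4*2) = ((½)*27)*(3 - 4*2) = 27*(3 - 8)/2 = (27/2)*(-5) = -135/2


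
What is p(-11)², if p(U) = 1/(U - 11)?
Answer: 1/484 ≈ 0.0020661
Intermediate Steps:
p(U) = 1/(-11 + U)
p(-11)² = (1/(-11 - 11))² = (1/(-22))² = (-1/22)² = 1/484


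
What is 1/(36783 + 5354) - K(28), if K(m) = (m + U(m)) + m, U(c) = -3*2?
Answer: -2106849/42137 ≈ -50.000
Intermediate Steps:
U(c) = -6
K(m) = -6 + 2*m (K(m) = (m - 6) + m = (-6 + m) + m = -6 + 2*m)
1/(36783 + 5354) - K(28) = 1/(36783 + 5354) - (-6 + 2*28) = 1/42137 - (-6 + 56) = 1/42137 - 1*50 = 1/42137 - 50 = -2106849/42137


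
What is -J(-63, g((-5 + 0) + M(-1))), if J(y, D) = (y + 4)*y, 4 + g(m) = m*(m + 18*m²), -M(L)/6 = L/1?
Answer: -3717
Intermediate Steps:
M(L) = -6*L (M(L) = -6*L/1 = -6*L)
g(m) = -4 + m*(m + 18*m²)
J(y, D) = y*(4 + y) (J(y, D) = (4 + y)*y = y*(4 + y))
-J(-63, g((-5 + 0) + M(-1))) = -(-63)*(4 - 63) = -(-63)*(-59) = -1*3717 = -3717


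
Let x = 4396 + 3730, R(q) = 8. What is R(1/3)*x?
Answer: 65008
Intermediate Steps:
x = 8126
R(1/3)*x = 8*8126 = 65008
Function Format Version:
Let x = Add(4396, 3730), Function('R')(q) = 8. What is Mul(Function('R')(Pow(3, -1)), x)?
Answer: 65008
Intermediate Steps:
x = 8126
Mul(Function('R')(Pow(3, -1)), x) = Mul(8, 8126) = 65008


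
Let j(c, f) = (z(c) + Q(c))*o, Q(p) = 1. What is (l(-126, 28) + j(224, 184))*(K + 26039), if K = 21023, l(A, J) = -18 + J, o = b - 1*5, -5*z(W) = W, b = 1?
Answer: 43579412/5 ≈ 8.7159e+6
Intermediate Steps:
z(W) = -W/5
o = -4 (o = 1 - 1*5 = 1 - 5 = -4)
j(c, f) = -4 + 4*c/5 (j(c, f) = (-c/5 + 1)*(-4) = (1 - c/5)*(-4) = -4 + 4*c/5)
(l(-126, 28) + j(224, 184))*(K + 26039) = ((-18 + 28) + (-4 + (4/5)*224))*(21023 + 26039) = (10 + (-4 + 896/5))*47062 = (10 + 876/5)*47062 = (926/5)*47062 = 43579412/5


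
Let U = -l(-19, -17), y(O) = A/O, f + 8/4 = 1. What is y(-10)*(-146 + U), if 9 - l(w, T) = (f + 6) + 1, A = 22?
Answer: 1639/5 ≈ 327.80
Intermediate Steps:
f = -1 (f = -2 + 1 = -1)
l(w, T) = 3 (l(w, T) = 9 - ((-1 + 6) + 1) = 9 - (5 + 1) = 9 - 1*6 = 9 - 6 = 3)
y(O) = 22/O
U = -3 (U = -1*3 = -3)
y(-10)*(-146 + U) = (22/(-10))*(-146 - 3) = (22*(-⅒))*(-149) = -11/5*(-149) = 1639/5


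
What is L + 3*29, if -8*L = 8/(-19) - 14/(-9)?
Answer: 59411/684 ≈ 86.858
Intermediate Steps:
L = -97/684 (L = -(8/(-19) - 14/(-9))/8 = -(8*(-1/19) - 14*(-1/9))/8 = -(-8/19 + 14/9)/8 = -1/8*194/171 = -97/684 ≈ -0.14181)
L + 3*29 = -97/684 + 3*29 = -97/684 + 87 = 59411/684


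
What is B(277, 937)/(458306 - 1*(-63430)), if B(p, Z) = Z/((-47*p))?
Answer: -937/6792480984 ≈ -1.3795e-7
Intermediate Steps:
B(p, Z) = -Z/(47*p) (B(p, Z) = Z*(-1/(47*p)) = -Z/(47*p))
B(277, 937)/(458306 - 1*(-63430)) = (-1/47*937/277)/(458306 - 1*(-63430)) = (-1/47*937*1/277)/(458306 + 63430) = -937/13019/521736 = -937/13019*1/521736 = -937/6792480984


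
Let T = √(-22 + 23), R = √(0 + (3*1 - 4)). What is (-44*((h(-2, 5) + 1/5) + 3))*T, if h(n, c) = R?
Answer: -704/5 - 44*I ≈ -140.8 - 44.0*I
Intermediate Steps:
R = I (R = √(0 + (3 - 4)) = √(0 - 1) = √(-1) = I ≈ 1.0*I)
h(n, c) = I
T = 1 (T = √1 = 1)
(-44*((h(-2, 5) + 1/5) + 3))*T = -44*((I + 1/5) + 3)*1 = -44*((I + ⅕) + 3)*1 = -44*((⅕ + I) + 3)*1 = -44*(16/5 + I)*1 = (-704/5 - 44*I)*1 = -704/5 - 44*I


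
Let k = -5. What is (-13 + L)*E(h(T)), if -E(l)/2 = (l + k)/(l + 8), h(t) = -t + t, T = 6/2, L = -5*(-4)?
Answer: 35/4 ≈ 8.7500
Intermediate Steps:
L = 20
T = 3 (T = 6*(½) = 3)
h(t) = 0
E(l) = -2*(-5 + l)/(8 + l) (E(l) = -2*(l - 5)/(l + 8) = -2*(-5 + l)/(8 + l))
(-13 + L)*E(h(T)) = (-13 + 20)*(2*(5 - 1*0)/(8 + 0)) = 7*(2*(5 + 0)/8) = 7*(2*(⅛)*5) = 7*(5/4) = 35/4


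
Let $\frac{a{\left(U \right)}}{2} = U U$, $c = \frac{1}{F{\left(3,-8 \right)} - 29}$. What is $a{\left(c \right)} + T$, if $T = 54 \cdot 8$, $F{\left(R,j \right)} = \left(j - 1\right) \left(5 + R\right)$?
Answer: $\frac{4406834}{10201} \approx 432.0$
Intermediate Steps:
$F{\left(R,j \right)} = \left(-1 + j\right) \left(5 + R\right)$
$c = - \frac{1}{101}$ ($c = \frac{1}{\left(-5 - 3 + 5 \left(-8\right) + 3 \left(-8\right)\right) - 29} = \frac{1}{\left(-5 - 3 - 40 - 24\right) - 29} = \frac{1}{-72 - 29} = \frac{1}{-101} = - \frac{1}{101} \approx -0.009901$)
$T = 432$
$a{\left(U \right)} = 2 U^{2}$ ($a{\left(U \right)} = 2 U U = 2 U^{2}$)
$a{\left(c \right)} + T = 2 \left(- \frac{1}{101}\right)^{2} + 432 = 2 \cdot \frac{1}{10201} + 432 = \frac{2}{10201} + 432 = \frac{4406834}{10201}$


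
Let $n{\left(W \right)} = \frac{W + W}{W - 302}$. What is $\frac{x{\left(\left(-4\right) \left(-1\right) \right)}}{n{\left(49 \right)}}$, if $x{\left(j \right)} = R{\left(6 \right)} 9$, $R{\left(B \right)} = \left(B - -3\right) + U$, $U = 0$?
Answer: $- \frac{20493}{98} \approx -209.11$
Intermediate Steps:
$R{\left(B \right)} = 3 + B$ ($R{\left(B \right)} = \left(B - -3\right) + 0 = \left(B + 3\right) + 0 = \left(3 + B\right) + 0 = 3 + B$)
$n{\left(W \right)} = \frac{2 W}{-302 + W}$
$x{\left(j \right)} = 81$ ($x{\left(j \right)} = \left(3 + 6\right) 9 = 9 \cdot 9 = 81$)
$\frac{x{\left(\left(-4\right) \left(-1\right) \right)}}{n{\left(49 \right)}} = \frac{81}{2 \cdot 49 \frac{1}{-302 + 49}} = \frac{81}{2 \cdot 49 \frac{1}{-253}} = \frac{81}{2 \cdot 49 \left(- \frac{1}{253}\right)} = \frac{81}{- \frac{98}{253}} = 81 \left(- \frac{253}{98}\right) = - \frac{20493}{98}$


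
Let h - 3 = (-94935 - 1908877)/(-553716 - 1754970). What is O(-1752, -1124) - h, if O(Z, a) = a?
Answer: -1301946467/1154343 ≈ -1127.9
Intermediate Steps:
h = 4464935/1154343 (h = 3 + (-94935 - 1908877)/(-553716 - 1754970) = 3 - 2003812/(-2308686) = 3 - 2003812*(-1/2308686) = 3 + 1001906/1154343 = 4464935/1154343 ≈ 3.8679)
O(-1752, -1124) - h = -1124 - 1*4464935/1154343 = -1124 - 4464935/1154343 = -1301946467/1154343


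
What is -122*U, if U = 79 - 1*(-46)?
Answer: -15250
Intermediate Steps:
U = 125 (U = 79 + 46 = 125)
-122*U = -122*125 = -15250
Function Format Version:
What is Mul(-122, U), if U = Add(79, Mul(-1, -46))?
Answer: -15250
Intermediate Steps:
U = 125 (U = Add(79, 46) = 125)
Mul(-122, U) = Mul(-122, 125) = -15250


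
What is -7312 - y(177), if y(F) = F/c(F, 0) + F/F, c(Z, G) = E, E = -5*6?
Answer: -73071/10 ≈ -7307.1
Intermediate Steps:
E = -30
c(Z, G) = -30
y(F) = 1 - F/30 (y(F) = F/(-30) + F/F = F*(-1/30) + 1 = -F/30 + 1 = 1 - F/30)
-7312 - y(177) = -7312 - (1 - 1/30*177) = -7312 - (1 - 59/10) = -7312 - 1*(-49/10) = -7312 + 49/10 = -73071/10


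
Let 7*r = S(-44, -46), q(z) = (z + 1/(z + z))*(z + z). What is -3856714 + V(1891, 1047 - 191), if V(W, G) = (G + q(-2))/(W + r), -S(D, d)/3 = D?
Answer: -51560403411/13369 ≈ -3.8567e+6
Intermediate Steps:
S(D, d) = -3*D
q(z) = 2*z*(z + 1/(2*z)) (q(z) = (z + 1/(2*z))*(2*z) = 2*z*(z + 1/(2*z)))
r = 132/7 (r = (-3*(-44))/7 = (1/7)*132 = 132/7 ≈ 18.857)
V(W, G) = (9 + G)/(132/7 + W) (V(W, G) = (G + (1 + 2*(-2)**2))/(W + 132/7) = (G + (1 + 2*4))/(132/7 + W) = (G + (1 + 8))/(132/7 + W) = (G + 9)/(132/7 + W) = (9 + G)/(132/7 + W))
-3856714 + V(1891, 1047 - 191) = -3856714 + 7*(9 + (1047 - 191))/(132 + 7*1891) = -3856714 + 7*(9 + 856)/(132 + 13237) = -3856714 + 7*865/13369 = -3856714 + 7*(1/13369)*865 = -3856714 + 6055/13369 = -51560403411/13369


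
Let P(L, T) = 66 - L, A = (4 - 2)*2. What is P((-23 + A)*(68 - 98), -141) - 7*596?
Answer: -4676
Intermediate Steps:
A = 4 (A = 2*2 = 4)
P((-23 + A)*(68 - 98), -141) - 7*596 = (66 - (-23 + 4)*(68 - 98)) - 7*596 = (66 - (-19)*(-30)) - 4172 = (66 - 1*570) - 4172 = (66 - 570) - 4172 = -504 - 4172 = -4676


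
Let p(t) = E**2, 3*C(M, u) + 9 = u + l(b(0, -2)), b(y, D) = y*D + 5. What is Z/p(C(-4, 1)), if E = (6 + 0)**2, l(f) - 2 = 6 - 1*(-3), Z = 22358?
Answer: 11179/648 ≈ 17.252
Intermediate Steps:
b(y, D) = 5 + D*y (b(y, D) = D*y + 5 = 5 + D*y)
l(f) = 11 (l(f) = 2 + (6 - 1*(-3)) = 2 + (6 + 3) = 2 + 9 = 11)
E = 36 (E = 6**2 = 36)
C(M, u) = 2/3 + u/3 (C(M, u) = -3 + (u + 11)/3 = -3 + (11 + u)/3 = -3 + (11/3 + u/3) = 2/3 + u/3)
p(t) = 1296 (p(t) = 36**2 = 1296)
Z/p(C(-4, 1)) = 22358/1296 = 22358*(1/1296) = 11179/648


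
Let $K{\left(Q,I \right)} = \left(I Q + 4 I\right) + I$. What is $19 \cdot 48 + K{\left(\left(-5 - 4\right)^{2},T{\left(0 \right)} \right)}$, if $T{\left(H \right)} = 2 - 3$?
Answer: $826$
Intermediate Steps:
$T{\left(H \right)} = -1$ ($T{\left(H \right)} = 2 - 3 = -1$)
$K{\left(Q,I \right)} = 5 I + I Q$ ($K{\left(Q,I \right)} = \left(4 I + I Q\right) + I = 5 I + I Q$)
$19 \cdot 48 + K{\left(\left(-5 - 4\right)^{2},T{\left(0 \right)} \right)} = 19 \cdot 48 - \left(5 + \left(-5 - 4\right)^{2}\right) = 912 - \left(5 + \left(-9\right)^{2}\right) = 912 - \left(5 + 81\right) = 912 - 86 = 826$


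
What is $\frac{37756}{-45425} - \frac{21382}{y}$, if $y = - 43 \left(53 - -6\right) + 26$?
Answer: $\frac{876472034}{114062175} \approx 7.6842$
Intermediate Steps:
$y = -2511$ ($y = - 43 \left(53 + 6\right) + 26 = \left(-43\right) 59 + 26 = -2537 + 26 = -2511$)
$\frac{37756}{-45425} - \frac{21382}{y} = \frac{37756}{-45425} - \frac{21382}{-2511} = 37756 \left(- \frac{1}{45425}\right) - - \frac{21382}{2511} = - \frac{37756}{45425} + \frac{21382}{2511} = \frac{876472034}{114062175}$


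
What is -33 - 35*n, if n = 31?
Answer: -1118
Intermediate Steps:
-33 - 35*n = -33 - 35*31 = -33 - 1085 = -1118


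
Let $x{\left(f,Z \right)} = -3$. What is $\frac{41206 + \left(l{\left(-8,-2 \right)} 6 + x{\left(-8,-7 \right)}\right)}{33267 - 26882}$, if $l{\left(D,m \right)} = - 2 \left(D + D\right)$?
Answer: $\frac{8279}{1277} \approx 6.4832$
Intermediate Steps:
$l{\left(D,m \right)} = - 4 D$ ($l{\left(D,m \right)} = - 2 \cdot 2 D = - 4 D$)
$\frac{41206 + \left(l{\left(-8,-2 \right)} 6 + x{\left(-8,-7 \right)}\right)}{33267 - 26882} = \frac{41206 - \left(3 - \left(-4\right) \left(-8\right) 6\right)}{33267 - 26882} = \frac{41206 + \left(32 \cdot 6 - 3\right)}{6385} = \left(41206 + \left(192 - 3\right)\right) \frac{1}{6385} = \left(41206 + 189\right) \frac{1}{6385} = 41395 \cdot \frac{1}{6385} = \frac{8279}{1277}$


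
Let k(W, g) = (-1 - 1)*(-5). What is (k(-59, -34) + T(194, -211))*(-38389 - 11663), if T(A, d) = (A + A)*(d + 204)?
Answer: 135440712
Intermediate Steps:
T(A, d) = 2*A*(204 + d) (T(A, d) = (2*A)*(204 + d) = 2*A*(204 + d))
k(W, g) = 10 (k(W, g) = -2*(-5) = 10)
(k(-59, -34) + T(194, -211))*(-38389 - 11663) = (10 + 2*194*(204 - 211))*(-38389 - 11663) = (10 + 2*194*(-7))*(-50052) = (10 - 2716)*(-50052) = -2706*(-50052) = 135440712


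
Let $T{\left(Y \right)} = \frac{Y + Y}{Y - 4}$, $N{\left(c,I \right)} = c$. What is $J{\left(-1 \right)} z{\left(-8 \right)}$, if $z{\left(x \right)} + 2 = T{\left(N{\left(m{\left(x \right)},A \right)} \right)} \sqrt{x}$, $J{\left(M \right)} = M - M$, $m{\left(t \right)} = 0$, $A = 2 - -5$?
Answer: $0$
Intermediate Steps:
$A = 7$ ($A = 2 + 5 = 7$)
$T{\left(Y \right)} = \frac{2 Y}{-4 + Y}$
$J{\left(M \right)} = 0$
$z{\left(x \right)} = -2$ ($z{\left(x \right)} = -2 + 2 \cdot 0 \frac{1}{-4 + 0} \sqrt{x} = -2 + 2 \cdot 0 \frac{1}{-4} \sqrt{x} = -2 + 2 \cdot 0 \left(- \frac{1}{4}\right) \sqrt{x} = -2 + 0 \sqrt{x} = -2 + 0 = -2$)
$J{\left(-1 \right)} z{\left(-8 \right)} = 0 \left(-2\right) = 0$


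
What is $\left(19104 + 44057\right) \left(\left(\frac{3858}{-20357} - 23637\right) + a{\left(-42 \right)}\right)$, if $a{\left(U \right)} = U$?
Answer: $- \frac{30445955442021}{20357} \approx -1.4956 \cdot 10^{9}$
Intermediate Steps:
$\left(19104 + 44057\right) \left(\left(\frac{3858}{-20357} - 23637\right) + a{\left(-42 \right)}\right) = \left(19104 + 44057\right) \left(\left(\frac{3858}{-20357} - 23637\right) - 42\right) = 63161 \left(\left(3858 \left(- \frac{1}{20357}\right) - 23637\right) - 42\right) = 63161 \left(\left(- \frac{3858}{20357} - 23637\right) - 42\right) = 63161 \left(- \frac{481182267}{20357} - 42\right) = 63161 \left(- \frac{482037261}{20357}\right) = - \frac{30445955442021}{20357}$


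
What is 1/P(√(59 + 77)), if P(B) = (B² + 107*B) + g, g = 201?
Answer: -337/1443495 + 214*√34/1443495 ≈ 0.00063099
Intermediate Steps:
P(B) = 201 + B² + 107*B (P(B) = (B² + 107*B) + 201 = 201 + B² + 107*B)
1/P(√(59 + 77)) = 1/(201 + (√(59 + 77))² + 107*√(59 + 77)) = 1/(201 + (√136)² + 107*√136) = 1/(201 + (2*√34)² + 107*(2*√34)) = 1/(201 + 136 + 214*√34) = 1/(337 + 214*√34)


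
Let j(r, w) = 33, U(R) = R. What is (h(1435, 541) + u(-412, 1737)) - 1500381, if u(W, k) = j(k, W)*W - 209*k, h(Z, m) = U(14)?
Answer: -1876996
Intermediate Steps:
h(Z, m) = 14
u(W, k) = -209*k + 33*W (u(W, k) = 33*W - 209*k = -209*k + 33*W)
(h(1435, 541) + u(-412, 1737)) - 1500381 = (14 + (-209*1737 + 33*(-412))) - 1500381 = (14 + (-363033 - 13596)) - 1500381 = (14 - 376629) - 1500381 = -376615 - 1500381 = -1876996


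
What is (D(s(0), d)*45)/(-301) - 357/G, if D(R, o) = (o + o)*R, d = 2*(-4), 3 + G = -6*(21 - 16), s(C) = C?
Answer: 119/11 ≈ 10.818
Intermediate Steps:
G = -33 (G = -3 - 6*(21 - 16) = -3 - 6*5 = -3 - 30 = -33)
d = -8
D(R, o) = 2*R*o (D(R, o) = (2*o)*R = 2*R*o)
(D(s(0), d)*45)/(-301) - 357/G = ((2*0*(-8))*45)/(-301) - 357/(-33) = (0*45)*(-1/301) - 357*(-1/33) = 0*(-1/301) + 119/11 = 0 + 119/11 = 119/11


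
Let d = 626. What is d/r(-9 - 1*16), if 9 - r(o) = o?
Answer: 313/17 ≈ 18.412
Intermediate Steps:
r(o) = 9 - o
d/r(-9 - 1*16) = 626/(9 - (-9 - 1*16)) = 626/(9 - (-9 - 16)) = 626/(9 - 1*(-25)) = 626/(9 + 25) = 626/34 = 626*(1/34) = 313/17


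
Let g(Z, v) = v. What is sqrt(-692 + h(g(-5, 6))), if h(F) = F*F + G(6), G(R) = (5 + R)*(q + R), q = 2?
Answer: 2*I*sqrt(142) ≈ 23.833*I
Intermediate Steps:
G(R) = (2 + R)*(5 + R) (G(R) = (5 + R)*(2 + R) = (2 + R)*(5 + R))
h(F) = 88 + F**2 (h(F) = F*F + (10 + 6**2 + 7*6) = F**2 + (10 + 36 + 42) = F**2 + 88 = 88 + F**2)
sqrt(-692 + h(g(-5, 6))) = sqrt(-692 + (88 + 6**2)) = sqrt(-692 + (88 + 36)) = sqrt(-692 + 124) = sqrt(-568) = 2*I*sqrt(142)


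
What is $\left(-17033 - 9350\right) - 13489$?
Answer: $-39872$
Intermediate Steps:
$\left(-17033 - 9350\right) - 13489 = -26383 - 13489 = -39872$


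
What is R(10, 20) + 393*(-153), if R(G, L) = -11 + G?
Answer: -60130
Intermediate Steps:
R(10, 20) + 393*(-153) = (-11 + 10) + 393*(-153) = -1 - 60129 = -60130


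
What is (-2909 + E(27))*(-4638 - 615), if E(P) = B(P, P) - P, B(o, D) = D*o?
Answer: 11593371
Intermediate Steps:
E(P) = P² - P (E(P) = P*P - P = P² - P)
(-2909 + E(27))*(-4638 - 615) = (-2909 + 27*(-1 + 27))*(-4638 - 615) = (-2909 + 27*26)*(-5253) = (-2909 + 702)*(-5253) = -2207*(-5253) = 11593371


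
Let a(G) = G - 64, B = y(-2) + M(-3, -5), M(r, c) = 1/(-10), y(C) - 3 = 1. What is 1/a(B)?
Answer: -10/601 ≈ -0.016639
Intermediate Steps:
y(C) = 4 (y(C) = 3 + 1 = 4)
M(r, c) = -⅒
B = 39/10 (B = 4 - ⅒ = 39/10 ≈ 3.9000)
a(G) = -64 + G
1/a(B) = 1/(-64 + 39/10) = 1/(-601/10) = -10/601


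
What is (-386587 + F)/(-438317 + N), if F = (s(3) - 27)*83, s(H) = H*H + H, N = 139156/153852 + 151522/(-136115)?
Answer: 36258076023765/40977894232511 ≈ 0.88482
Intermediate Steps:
N = -156097993/747913035 (N = 139156*(1/153852) + 151522*(-1/136115) = 34789/38463 - 21646/19445 = -156097993/747913035 ≈ -0.20871)
s(H) = H + H² (s(H) = H² + H = H + H²)
F = -1245 (F = (3*(1 + 3) - 27)*83 = (3*4 - 27)*83 = (12 - 27)*83 = -15*83 = -1245)
(-386587 + F)/(-438317 + N) = (-386587 - 1245)/(-438317 - 156097993/747913035) = -387832/(-327823153860088/747913035) = -387832*(-747913035/327823153860088) = 36258076023765/40977894232511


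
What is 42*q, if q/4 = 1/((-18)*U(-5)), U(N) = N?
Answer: 28/15 ≈ 1.8667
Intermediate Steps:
q = 2/45 (q = 4*(1/(-18*(-5))) = 4*(-1/18*(-1/5)) = 4*(1/90) = 2/45 ≈ 0.044444)
42*q = 42*(2/45) = 28/15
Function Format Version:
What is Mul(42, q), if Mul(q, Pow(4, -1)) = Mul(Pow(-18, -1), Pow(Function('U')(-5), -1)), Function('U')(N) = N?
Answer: Rational(28, 15) ≈ 1.8667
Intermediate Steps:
q = Rational(2, 45) (q = Mul(4, Mul(Pow(-18, -1), Pow(-5, -1))) = Mul(4, Mul(Rational(-1, 18), Rational(-1, 5))) = Mul(4, Rational(1, 90)) = Rational(2, 45) ≈ 0.044444)
Mul(42, q) = Mul(42, Rational(2, 45)) = Rational(28, 15)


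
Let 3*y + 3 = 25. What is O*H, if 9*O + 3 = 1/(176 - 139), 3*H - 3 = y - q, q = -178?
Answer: -62150/2997 ≈ -20.737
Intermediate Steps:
y = 22/3 (y = -1 + (⅓)*25 = -1 + 25/3 = 22/3 ≈ 7.3333)
H = 565/9 (H = 1 + (22/3 - 1*(-178))/3 = 1 + (22/3 + 178)/3 = 1 + (⅓)*(556/3) = 1 + 556/9 = 565/9 ≈ 62.778)
O = -110/333 (O = -⅓ + 1/(9*(176 - 139)) = -⅓ + (⅑)/37 = -⅓ + (⅑)*(1/37) = -⅓ + 1/333 = -110/333 ≈ -0.33033)
O*H = -110/333*565/9 = -62150/2997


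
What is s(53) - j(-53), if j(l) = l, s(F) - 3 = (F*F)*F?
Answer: 148933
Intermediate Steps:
s(F) = 3 + F**3 (s(F) = 3 + (F*F)*F = 3 + F**2*F = 3 + F**3)
s(53) - j(-53) = (3 + 53**3) - 1*(-53) = (3 + 148877) + 53 = 148880 + 53 = 148933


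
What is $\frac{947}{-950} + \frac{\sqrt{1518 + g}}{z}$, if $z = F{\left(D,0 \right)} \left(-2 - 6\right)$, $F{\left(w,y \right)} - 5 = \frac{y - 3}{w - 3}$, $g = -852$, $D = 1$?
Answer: $- \frac{947}{950} - \frac{3 \sqrt{74}}{52} \approx -1.4931$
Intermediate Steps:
$F{\left(w,y \right)} = 5 + \frac{-3 + y}{-3 + w}$ ($F{\left(w,y \right)} = 5 + \frac{y - 3}{w - 3} = 5 + \frac{-3 + y}{-3 + w}$)
$z = -52$ ($z = \frac{-18 + 0 + 5 \cdot 1}{-3 + 1} \left(-2 - 6\right) = \frac{-18 + 0 + 5}{-2} \left(-8\right) = \left(- \frac{1}{2}\right) \left(-13\right) \left(-8\right) = \frac{13}{2} \left(-8\right) = -52$)
$\frac{947}{-950} + \frac{\sqrt{1518 + g}}{z} = \frac{947}{-950} + \frac{\sqrt{1518 - 852}}{-52} = 947 \left(- \frac{1}{950}\right) + \sqrt{666} \left(- \frac{1}{52}\right) = - \frac{947}{950} + 3 \sqrt{74} \left(- \frac{1}{52}\right) = - \frac{947}{950} - \frac{3 \sqrt{74}}{52}$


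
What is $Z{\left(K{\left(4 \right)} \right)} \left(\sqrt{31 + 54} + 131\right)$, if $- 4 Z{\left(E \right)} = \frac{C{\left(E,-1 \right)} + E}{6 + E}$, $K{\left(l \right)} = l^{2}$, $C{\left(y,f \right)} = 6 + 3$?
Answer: $- \frac{3275}{88} - \frac{25 \sqrt{85}}{88} \approx -39.835$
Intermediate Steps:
$C{\left(y,f \right)} = 9$
$Z{\left(E \right)} = - \frac{9 + E}{4 \left(6 + E\right)}$ ($Z{\left(E \right)} = - \frac{\left(9 + E\right) \frac{1}{6 + E}}{4} = - \frac{\frac{1}{6 + E} \left(9 + E\right)}{4} = - \frac{9 + E}{4 \left(6 + E\right)}$)
$Z{\left(K{\left(4 \right)} \right)} \left(\sqrt{31 + 54} + 131\right) = \frac{-9 - 4^{2}}{4 \left(6 + 4^{2}\right)} \left(\sqrt{31 + 54} + 131\right) = \frac{-9 - 16}{4 \left(6 + 16\right)} \left(\sqrt{85} + 131\right) = \frac{-9 - 16}{4 \cdot 22} \left(131 + \sqrt{85}\right) = \frac{1}{4} \cdot \frac{1}{22} \left(-25\right) \left(131 + \sqrt{85}\right) = - \frac{25 \left(131 + \sqrt{85}\right)}{88} = - \frac{3275}{88} - \frac{25 \sqrt{85}}{88}$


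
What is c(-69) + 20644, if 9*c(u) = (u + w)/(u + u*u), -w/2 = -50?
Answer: 871754863/42228 ≈ 20644.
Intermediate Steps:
w = 100 (w = -2*(-50) = 100)
c(u) = (100 + u)/(9*(u + u²)) (c(u) = ((u + 100)/(u + u*u))/9 = ((100 + u)/(u + u²))/9 = (100 + u)/(9*(u + u²)))
c(-69) + 20644 = (⅑)*(100 - 69)/(-69*(1 - 69)) + 20644 = (⅑)*(-1/69)*31/(-68) + 20644 = (⅑)*(-1/69)*(-1/68)*31 + 20644 = 31/42228 + 20644 = 871754863/42228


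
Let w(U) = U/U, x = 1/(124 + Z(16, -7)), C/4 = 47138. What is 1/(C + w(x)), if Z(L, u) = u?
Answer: 1/188553 ≈ 5.3035e-6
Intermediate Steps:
C = 188552 (C = 4*47138 = 188552)
x = 1/117 (x = 1/(124 - 7) = 1/117 ≈ 0.0085470)
w(U) = 1
1/(C + w(x)) = 1/(188552 + 1) = 1/188553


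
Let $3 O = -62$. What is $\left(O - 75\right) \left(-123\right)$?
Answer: $11767$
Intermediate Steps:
$O = - \frac{62}{3}$ ($O = \frac{1}{3} \left(-62\right) = - \frac{62}{3} \approx -20.667$)
$\left(O - 75\right) \left(-123\right) = \left(- \frac{62}{3} - 75\right) \left(-123\right) = \left(- \frac{287}{3}\right) \left(-123\right) = 11767$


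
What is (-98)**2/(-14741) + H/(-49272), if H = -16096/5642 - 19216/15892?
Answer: -441914029644833/678371419634818 ≈ -0.65143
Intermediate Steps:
H = -45526788/11207833 (H = -16096*1/5642 - 19216*1/15892 = -8048/2821 - 4804/3973 = -45526788/11207833 ≈ -4.0620)
(-98)**2/(-14741) + H/(-49272) = (-98)**2/(-14741) - 45526788/11207833/(-49272) = 9604*(-1/14741) - 45526788/11207833*(-1/49272) = -9604/14741 + 3793899/46019362298 = -441914029644833/678371419634818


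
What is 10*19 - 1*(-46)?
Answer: 236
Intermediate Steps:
10*19 - 1*(-46) = 190 + 46 = 236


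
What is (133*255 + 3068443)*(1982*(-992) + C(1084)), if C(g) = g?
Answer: -6096319611480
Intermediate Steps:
(133*255 + 3068443)*(1982*(-992) + C(1084)) = (133*255 + 3068443)*(1982*(-992) + 1084) = (33915 + 3068443)*(-1966144 + 1084) = 3102358*(-1965060) = -6096319611480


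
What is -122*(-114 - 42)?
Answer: 19032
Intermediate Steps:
-122*(-114 - 42) = -122*(-156) = 19032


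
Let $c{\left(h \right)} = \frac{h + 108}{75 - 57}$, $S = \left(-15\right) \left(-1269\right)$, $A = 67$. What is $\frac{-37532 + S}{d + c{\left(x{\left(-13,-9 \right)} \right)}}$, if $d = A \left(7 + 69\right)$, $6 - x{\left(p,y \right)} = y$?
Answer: $- \frac{110982}{30593} \approx -3.6277$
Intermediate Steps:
$x{\left(p,y \right)} = 6 - y$
$S = 19035$
$d = 5092$ ($d = 67 \left(7 + 69\right) = 67 \cdot 76 = 5092$)
$c{\left(h \right)} = 6 + \frac{h}{18}$ ($c{\left(h \right)} = \frac{108 + h}{18} = \left(108 + h\right) \frac{1}{18} = 6 + \frac{h}{18}$)
$\frac{-37532 + S}{d + c{\left(x{\left(-13,-9 \right)} \right)}} = \frac{-37532 + 19035}{5092 + \left(6 + \frac{6 - -9}{18}\right)} = - \frac{18497}{5092 + \left(6 + \frac{6 + 9}{18}\right)} = - \frac{18497}{5092 + \left(6 + \frac{1}{18} \cdot 15\right)} = - \frac{18497}{5092 + \left(6 + \frac{5}{6}\right)} = - \frac{18497}{5092 + \frac{41}{6}} = - \frac{18497}{\frac{30593}{6}} = \left(-18497\right) \frac{6}{30593} = - \frac{110982}{30593}$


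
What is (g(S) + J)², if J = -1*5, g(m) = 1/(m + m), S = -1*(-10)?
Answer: 9801/400 ≈ 24.503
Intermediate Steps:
S = 10
g(m) = 1/(2*m)
J = -5
(g(S) + J)² = ((½)/10 - 5)² = ((½)*(⅒) - 5)² = (1/20 - 5)² = (-99/20)² = 9801/400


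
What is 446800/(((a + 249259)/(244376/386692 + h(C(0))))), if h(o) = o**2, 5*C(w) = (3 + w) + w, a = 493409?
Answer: 10711614476/17948985891 ≈ 0.59678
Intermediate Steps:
C(w) = 3/5 + 2*w/5 (C(w) = ((3 + w) + w)/5 = (3 + 2*w)/5 = 3/5 + 2*w/5)
446800/(((a + 249259)/(244376/386692 + h(C(0))))) = 446800/(((493409 + 249259)/(244376/386692 + (3/5 + (2/5)*0)**2))) = 446800/((742668/(244376*(1/386692) + (3/5 + 0)**2))) = 446800/((742668/(61094/96673 + (3/5)**2))) = 446800/((742668/(61094/96673 + 9/25))) = 446800/((742668/(2397407/2416825))) = 446800/((742668*(2416825/2397407))) = 446800/(1794898589100/2397407) = 446800*(2397407/1794898589100) = 10711614476/17948985891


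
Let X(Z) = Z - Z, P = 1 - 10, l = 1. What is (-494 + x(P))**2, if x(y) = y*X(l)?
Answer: 244036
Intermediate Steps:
P = -9
X(Z) = 0
x(y) = 0 (x(y) = y*0 = 0)
(-494 + x(P))**2 = (-494 + 0)**2 = (-494)**2 = 244036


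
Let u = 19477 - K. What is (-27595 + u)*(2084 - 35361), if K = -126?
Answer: 265949784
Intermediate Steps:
u = 19603 (u = 19477 - 1*(-126) = 19477 + 126 = 19603)
(-27595 + u)*(2084 - 35361) = (-27595 + 19603)*(2084 - 35361) = -7992*(-33277) = 265949784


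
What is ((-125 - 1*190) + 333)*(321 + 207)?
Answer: 9504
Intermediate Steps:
((-125 - 1*190) + 333)*(321 + 207) = ((-125 - 190) + 333)*528 = (-315 + 333)*528 = 18*528 = 9504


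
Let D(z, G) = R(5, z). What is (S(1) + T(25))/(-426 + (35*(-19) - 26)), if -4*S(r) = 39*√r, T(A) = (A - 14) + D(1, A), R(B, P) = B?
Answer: -25/4468 ≈ -0.0055953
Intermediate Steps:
D(z, G) = 5
T(A) = -9 + A (T(A) = (A - 14) + 5 = (-14 + A) + 5 = -9 + A)
S(r) = -39*√r/4
(S(1) + T(25))/(-426 + (35*(-19) - 26)) = (-39*√1/4 + (-9 + 25))/(-426 + (35*(-19) - 26)) = (-39/4*1 + 16)/(-426 + (-665 - 26)) = (-39/4 + 16)/(-426 - 691) = (25/4)/(-1117) = (25/4)*(-1/1117) = -25/4468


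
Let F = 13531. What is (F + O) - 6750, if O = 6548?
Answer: 13329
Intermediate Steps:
(F + O) - 6750 = (13531 + 6548) - 6750 = 20079 - 6750 = 13329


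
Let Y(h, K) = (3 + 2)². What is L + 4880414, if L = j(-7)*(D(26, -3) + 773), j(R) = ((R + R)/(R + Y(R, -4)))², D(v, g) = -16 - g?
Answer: 395350774/81 ≈ 4.8809e+6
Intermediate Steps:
Y(h, K) = 25 (Y(h, K) = 5² = 25)
j(R) = 4*R²/(25 + R)² (j(R) = ((R + R)/(R + 25))² = ((2*R)/(25 + R))² = (2*R/(25 + R))² = 4*R²/(25 + R)²)
L = 37240/81 (L = (4*(-7)²/(25 - 7)²)*((-16 - 1*(-3)) + 773) = (4*49/18²)*((-16 + 3) + 773) = (4*49*(1/324))*(-13 + 773) = (49/81)*760 = 37240/81 ≈ 459.75)
L + 4880414 = 37240/81 + 4880414 = 395350774/81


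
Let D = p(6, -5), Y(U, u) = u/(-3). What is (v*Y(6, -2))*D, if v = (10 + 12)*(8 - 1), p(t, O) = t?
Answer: 616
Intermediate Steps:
Y(U, u) = -u/3
v = 154 (v = 22*7 = 154)
D = 6
(v*Y(6, -2))*D = (154*(-⅓*(-2)))*6 = (154*(⅔))*6 = (308/3)*6 = 616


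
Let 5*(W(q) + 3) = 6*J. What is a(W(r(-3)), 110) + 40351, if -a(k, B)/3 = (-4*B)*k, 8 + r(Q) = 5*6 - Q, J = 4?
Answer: 42727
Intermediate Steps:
r(Q) = 22 - Q (r(Q) = -8 + (5*6 - Q) = -8 + (30 - Q) = 22 - Q)
W(q) = 9/5 (W(q) = -3 + (6*4)/5 = -3 + (⅕)*24 = -3 + 24/5 = 9/5)
a(k, B) = 12*B*k (a(k, B) = -3*(-4*B)*k = -(-12)*B*k = 12*B*k)
a(W(r(-3)), 110) + 40351 = 12*110*(9/5) + 40351 = 2376 + 40351 = 42727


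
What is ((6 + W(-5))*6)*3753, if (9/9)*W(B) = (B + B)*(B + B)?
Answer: 2386908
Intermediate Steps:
W(B) = 4*B**2 (W(B) = (B + B)*(B + B) = (2*B)*(2*B) = 4*B**2)
((6 + W(-5))*6)*3753 = ((6 + 4*(-5)**2)*6)*3753 = ((6 + 4*25)*6)*3753 = ((6 + 100)*6)*3753 = (106*6)*3753 = 636*3753 = 2386908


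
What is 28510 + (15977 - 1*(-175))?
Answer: 44662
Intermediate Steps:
28510 + (15977 - 1*(-175)) = 28510 + (15977 + 175) = 28510 + 16152 = 44662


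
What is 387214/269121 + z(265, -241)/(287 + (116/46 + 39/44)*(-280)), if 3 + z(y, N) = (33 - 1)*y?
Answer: -8123962145/721154573 ≈ -11.265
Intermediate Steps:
z(y, N) = -3 + 32*y (z(y, N) = -3 + (33 - 1)*y = -3 + 32*y)
387214/269121 + z(265, -241)/(287 + (116/46 + 39/44)*(-280)) = 387214/269121 + (-3 + 32*265)/(287 + (116/46 + 39/44)*(-280)) = 387214*(1/269121) + (-3 + 8480)/(287 + (116*(1/46) + 39*(1/44))*(-280)) = 387214/269121 + 8477/(287 + (58/23 + 39/44)*(-280)) = 387214/269121 + 8477/(287 + (3449/1012)*(-280)) = 387214/269121 + 8477/(287 - 241430/253) = 387214/269121 + 8477/(-168819/253) = 387214/269121 + 8477*(-253/168819) = 387214/269121 - 306383/24117 = -8123962145/721154573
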